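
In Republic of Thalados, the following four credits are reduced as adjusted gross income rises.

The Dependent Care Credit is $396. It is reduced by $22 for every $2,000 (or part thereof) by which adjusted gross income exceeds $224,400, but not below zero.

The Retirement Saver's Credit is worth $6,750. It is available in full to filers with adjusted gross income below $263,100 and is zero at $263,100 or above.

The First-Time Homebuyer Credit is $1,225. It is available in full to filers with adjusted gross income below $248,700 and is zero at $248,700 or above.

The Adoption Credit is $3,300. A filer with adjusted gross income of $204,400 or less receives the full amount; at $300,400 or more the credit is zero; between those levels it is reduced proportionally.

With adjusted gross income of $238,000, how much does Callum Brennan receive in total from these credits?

$10,362

Dependent Care Credit: income exceeds $224,400 by $13,600, which is 7 full-or-partial $2,000 increments; reduction = 7 × $22 = $154, leaving $242.
Retirement Saver's Credit: $238,000 is below the $263,100 cutoff, so the full $6,750 applies.
First-Time Homebuyer Credit: $238,000 is below the $248,700 cutoff, so the full $1,225 applies.
Adoption Credit: $238,000 is $33,600 into a $96,000 phase-out range, leaving 62,400/96,000 of the credit: $3,300 × 62,400/96,000 = $2,145.
Total: $242 + $6,750 + $1,225 + $2,145 = $10,362.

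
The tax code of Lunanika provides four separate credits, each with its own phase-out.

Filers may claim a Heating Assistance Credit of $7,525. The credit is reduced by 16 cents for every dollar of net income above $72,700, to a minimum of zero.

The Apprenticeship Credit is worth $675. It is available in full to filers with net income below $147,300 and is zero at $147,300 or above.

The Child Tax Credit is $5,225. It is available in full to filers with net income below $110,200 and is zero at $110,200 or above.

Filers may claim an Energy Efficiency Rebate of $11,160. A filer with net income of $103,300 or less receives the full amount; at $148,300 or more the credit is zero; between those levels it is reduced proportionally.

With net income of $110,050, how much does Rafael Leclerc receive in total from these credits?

$16,935

Heating Assistance Credit: 16% of the $37,350 excess over $72,700 is $5,976; credit = $7,525 − $5,976 = $1,549.
Apprenticeship Credit: $110,050 is below the $147,300 cutoff, so the full $675 applies.
Child Tax Credit: $110,050 is below the $110,200 cutoff, so the full $5,225 applies.
Energy Efficiency Rebate: $110,050 is $6,750 into a $45,000 phase-out range, leaving 38,250/45,000 of the credit: $11,160 × 38,250/45,000 = $9,486.
Total: $1,549 + $675 + $5,225 + $9,486 = $16,935.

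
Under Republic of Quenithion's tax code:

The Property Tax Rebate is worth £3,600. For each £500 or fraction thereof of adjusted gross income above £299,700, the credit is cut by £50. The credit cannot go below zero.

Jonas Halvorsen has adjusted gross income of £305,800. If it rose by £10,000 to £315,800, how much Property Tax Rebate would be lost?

At £305,800 — income exceeds £299,700 by £6,100, which is 13 full-or-partial £500 increments; reduction = 13 × £50 = £650, leaving £2,950.
At £315,800 — income exceeds £299,700 by £16,100, which is 33 full-or-partial £500 increments; reduction = 33 × £50 = £1,650, leaving £1,950.
Lost: £2,950 − £1,950 = £1,000.

£1,000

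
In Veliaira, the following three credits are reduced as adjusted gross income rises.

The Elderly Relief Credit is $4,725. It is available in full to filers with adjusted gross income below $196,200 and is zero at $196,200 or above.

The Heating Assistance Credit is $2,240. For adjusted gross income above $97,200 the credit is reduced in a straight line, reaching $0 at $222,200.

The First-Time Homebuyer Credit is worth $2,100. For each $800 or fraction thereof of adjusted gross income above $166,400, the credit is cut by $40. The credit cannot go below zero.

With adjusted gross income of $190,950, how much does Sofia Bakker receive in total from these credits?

$6,145

Elderly Relief Credit: $190,950 is below the $196,200 cutoff, so the full $4,725 applies.
Heating Assistance Credit: $190,950 is $93,750 into a $125,000 phase-out range, leaving 31,250/125,000 of the credit: $2,240 × 31,250/125,000 = $560.
First-Time Homebuyer Credit: income exceeds $166,400 by $24,550, which is 31 full-or-partial $800 increments; reduction = 31 × $40 = $1,240, leaving $860.
Total: $4,725 + $560 + $860 = $6,145.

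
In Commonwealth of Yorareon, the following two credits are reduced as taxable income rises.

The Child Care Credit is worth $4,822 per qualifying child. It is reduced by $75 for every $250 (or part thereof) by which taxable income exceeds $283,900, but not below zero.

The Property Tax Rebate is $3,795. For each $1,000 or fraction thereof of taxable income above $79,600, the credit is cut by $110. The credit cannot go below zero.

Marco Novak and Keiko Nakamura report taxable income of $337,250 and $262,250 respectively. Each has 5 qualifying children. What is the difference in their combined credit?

$16,050

Marco ($337,250): Child Care Credit: base = 5 × $4,822 = $24,110. income exceeds $283,900 by $53,350, which is 214 full-or-partial $250 increments; reduction = 214 × $75 = $16,050, leaving $8,060. Property Tax Rebate: income exceeds $79,600 by $257,650 → 258 increments × $110 = $28,380 ≥ base, so the credit is $0. total $8,060 + $0 = $8,060
Keiko ($262,250): Child Care Credit: base = 5 × $4,822 = $24,110. $262,250 is at or below the $283,900 threshold, so the full $24,110 applies. Property Tax Rebate: income exceeds $79,600 by $182,650 → 183 increments × $110 = $20,130 ≥ base, so the credit is $0. total $24,110 + $0 = $24,110
Difference: |$8,060 − $24,110| = $16,050.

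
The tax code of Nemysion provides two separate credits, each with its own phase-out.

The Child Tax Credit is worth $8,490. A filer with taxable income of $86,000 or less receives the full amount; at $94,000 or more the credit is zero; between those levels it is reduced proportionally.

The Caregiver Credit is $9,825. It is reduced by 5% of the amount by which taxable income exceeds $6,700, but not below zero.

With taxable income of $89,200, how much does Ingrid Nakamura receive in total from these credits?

Child Tax Credit: $89,200 is $3,200 into a $8,000 phase-out range, leaving 4,800/8,000 of the credit: $8,490 × 4,800/8,000 = $5,094.
Caregiver Credit: 5% of the $82,500 excess over $6,700 is $4,125; credit = $9,825 − $4,125 = $5,700.
Total: $5,094 + $5,700 = $10,794.

$10,794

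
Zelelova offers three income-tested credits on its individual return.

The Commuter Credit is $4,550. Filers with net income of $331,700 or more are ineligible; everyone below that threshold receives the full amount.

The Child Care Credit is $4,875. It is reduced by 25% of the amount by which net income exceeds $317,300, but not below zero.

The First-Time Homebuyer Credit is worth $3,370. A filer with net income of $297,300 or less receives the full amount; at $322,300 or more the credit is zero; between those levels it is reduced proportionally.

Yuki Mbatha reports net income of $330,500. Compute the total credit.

Commuter Credit: $330,500 is below the $331,700 cutoff, so the full $4,550 applies.
Child Care Credit: 25% of the $13,200 excess over $317,300 is $3,300; credit = $4,875 − $3,300 = $1,575.
First-Time Homebuyer Credit: $330,500 is at or above $322,300, so the credit is $0.
Total: $4,550 + $1,575 + $0 = $6,125.

$6,125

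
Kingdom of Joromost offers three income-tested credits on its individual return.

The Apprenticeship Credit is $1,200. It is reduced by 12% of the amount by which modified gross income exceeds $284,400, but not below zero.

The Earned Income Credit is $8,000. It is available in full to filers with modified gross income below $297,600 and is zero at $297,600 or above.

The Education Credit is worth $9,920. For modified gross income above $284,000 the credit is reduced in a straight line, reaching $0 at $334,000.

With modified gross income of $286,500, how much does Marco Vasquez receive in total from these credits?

$18,372

Apprenticeship Credit: 12% of the $2,100 excess over $284,400 is $252; credit = $1,200 − $252 = $948.
Earned Income Credit: $286,500 is below the $297,600 cutoff, so the full $8,000 applies.
Education Credit: $286,500 is $2,500 into a $50,000 phase-out range, leaving 47,500/50,000 of the credit: $9,920 × 47,500/50,000 = $9,424.
Total: $948 + $8,000 + $9,424 = $18,372.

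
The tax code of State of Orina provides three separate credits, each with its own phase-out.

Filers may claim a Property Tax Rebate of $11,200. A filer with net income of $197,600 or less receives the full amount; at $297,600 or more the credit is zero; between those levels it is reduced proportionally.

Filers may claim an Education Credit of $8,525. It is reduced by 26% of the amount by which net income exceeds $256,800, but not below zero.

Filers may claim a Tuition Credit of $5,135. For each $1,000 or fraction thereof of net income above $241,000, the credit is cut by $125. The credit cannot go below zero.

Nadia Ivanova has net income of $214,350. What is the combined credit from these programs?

$22,984

Property Tax Rebate: $214,350 is $16,750 into a $100,000 phase-out range, leaving 83,250/100,000 of the credit: $11,200 × 83,250/100,000 = $9,324.
Education Credit: $214,350 is at or below the $256,800 threshold, so the full $8,525 applies.
Tuition Credit: $214,350 is at or below the $241,000 threshold, so the full $5,135 applies.
Total: $9,324 + $8,525 + $5,135 = $22,984.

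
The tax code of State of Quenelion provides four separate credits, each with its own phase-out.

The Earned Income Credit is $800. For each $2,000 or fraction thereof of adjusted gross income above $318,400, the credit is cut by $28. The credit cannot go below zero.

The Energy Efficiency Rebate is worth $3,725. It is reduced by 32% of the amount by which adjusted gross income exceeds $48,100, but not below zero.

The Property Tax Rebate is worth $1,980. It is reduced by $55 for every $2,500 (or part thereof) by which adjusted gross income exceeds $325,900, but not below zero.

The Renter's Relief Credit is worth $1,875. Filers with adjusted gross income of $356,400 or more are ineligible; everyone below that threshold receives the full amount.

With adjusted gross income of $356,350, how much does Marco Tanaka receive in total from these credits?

Earned Income Credit: income exceeds $318,400 by $37,950, which is 19 full-or-partial $2,000 increments; reduction = 19 × $28 = $532, leaving $268.
Energy Efficiency Rebate: 32% of the $308,250 excess over $48,100 is $98,640 ≥ base, so the credit is $0.
Property Tax Rebate: income exceeds $325,900 by $30,450, which is 13 full-or-partial $2,500 increments; reduction = 13 × $55 = $715, leaving $1,265.
Renter's Relief Credit: $356,350 is below the $356,400 cutoff, so the full $1,875 applies.
Total: $268 + $0 + $1,265 + $1,875 = $3,408.

$3,408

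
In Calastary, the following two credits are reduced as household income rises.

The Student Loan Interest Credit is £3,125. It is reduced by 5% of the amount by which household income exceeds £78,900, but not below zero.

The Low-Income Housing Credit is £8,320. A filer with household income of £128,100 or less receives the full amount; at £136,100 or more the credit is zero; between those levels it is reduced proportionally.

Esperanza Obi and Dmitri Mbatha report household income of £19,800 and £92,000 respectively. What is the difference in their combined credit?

Esperanza (£19,800): Student Loan Interest Credit: £19,800 is at or below the £78,900 threshold, so the full £3,125 applies. Low-Income Housing Credit: £19,800 is at or below the £128,100 threshold, so the full £8,320 applies. total £3,125 + £8,320 = £11,445
Dmitri (£92,000): Student Loan Interest Credit: 5% of the £13,100 excess over £78,900 is £655; credit = £3,125 − £655 = £2,470. Low-Income Housing Credit: £92,000 is at or below the £128,100 threshold, so the full £8,320 applies. total £2,470 + £8,320 = £10,790
Difference: |£11,445 − £10,790| = £655.

£655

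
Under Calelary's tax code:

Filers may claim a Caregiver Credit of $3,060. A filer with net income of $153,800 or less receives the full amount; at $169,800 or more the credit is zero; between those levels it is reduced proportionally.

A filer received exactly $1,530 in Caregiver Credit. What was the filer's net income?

$1,530 is 1,530/3,060 of the full $3,060, so 1,530/3,060 of the $16,000 range has been used: income = $153,800 + $16,000 × 1,530/3,060 = $161,800.

$161,800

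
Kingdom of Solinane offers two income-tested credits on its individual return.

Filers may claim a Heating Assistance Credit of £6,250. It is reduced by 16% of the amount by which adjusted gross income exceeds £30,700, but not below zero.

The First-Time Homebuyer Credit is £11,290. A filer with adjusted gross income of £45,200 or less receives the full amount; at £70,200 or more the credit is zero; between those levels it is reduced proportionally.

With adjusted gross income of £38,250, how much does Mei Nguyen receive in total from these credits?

Heating Assistance Credit: 16% of the £7,550 excess over £30,700 is £1,208; credit = £6,250 − £1,208 = £5,042.
First-Time Homebuyer Credit: £38,250 is at or below the £45,200 threshold, so the full £11,290 applies.
Total: £5,042 + £11,290 = £16,332.

£16,332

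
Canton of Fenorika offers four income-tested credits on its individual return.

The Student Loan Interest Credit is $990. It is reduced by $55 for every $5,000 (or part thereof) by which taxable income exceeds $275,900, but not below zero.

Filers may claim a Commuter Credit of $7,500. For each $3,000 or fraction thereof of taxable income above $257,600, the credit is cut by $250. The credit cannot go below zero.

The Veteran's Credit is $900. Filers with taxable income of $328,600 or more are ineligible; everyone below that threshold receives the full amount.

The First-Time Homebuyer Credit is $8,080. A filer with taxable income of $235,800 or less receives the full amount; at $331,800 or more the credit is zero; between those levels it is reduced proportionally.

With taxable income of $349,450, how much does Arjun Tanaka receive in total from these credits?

$165

Student Loan Interest Credit: income exceeds $275,900 by $73,550, which is 15 full-or-partial $5,000 increments; reduction = 15 × $55 = $825, leaving $165.
Commuter Credit: income exceeds $257,600 by $91,850 → 31 increments × $250 = $7,750 ≥ base, so the credit is $0.
Veteran's Credit: $349,450 meets or exceeds the $328,600 cutoff, so the credit is $0.
First-Time Homebuyer Credit: $349,450 is at or above $331,800, so the credit is $0.
Total: $165 + $0 + $0 + $0 = $165.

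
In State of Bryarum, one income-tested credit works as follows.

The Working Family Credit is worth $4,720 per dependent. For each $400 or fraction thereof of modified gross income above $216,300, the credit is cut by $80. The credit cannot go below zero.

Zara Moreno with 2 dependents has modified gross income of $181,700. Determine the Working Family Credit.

Working Family Credit: base = 2 × $4,720 = $9,440. $181,700 is at or below the $216,300 threshold, so the full $9,440 applies.

$9,440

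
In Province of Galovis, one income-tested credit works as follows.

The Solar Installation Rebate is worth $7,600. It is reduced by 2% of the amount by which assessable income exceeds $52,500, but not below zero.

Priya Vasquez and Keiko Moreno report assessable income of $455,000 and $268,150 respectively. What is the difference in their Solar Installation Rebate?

$3,287

Priya ($455,000): Solar Installation Rebate: 2% of the $402,500 excess over $52,500 is $8,050 ≥ base, so the credit is $0.
Keiko ($268,150): Solar Installation Rebate: 2% of the $215,650 excess over $52,500 is $4,313; credit = $7,600 − $4,313 = $3,287.
Difference: |$0 − $3,287| = $3,287.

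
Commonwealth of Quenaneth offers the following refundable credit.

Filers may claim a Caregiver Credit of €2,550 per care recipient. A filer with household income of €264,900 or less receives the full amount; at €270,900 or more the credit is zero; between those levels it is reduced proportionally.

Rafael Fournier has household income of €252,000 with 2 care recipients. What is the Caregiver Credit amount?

€5,100

Caregiver Credit: base = 2 × €2,550 = €5,100. €252,000 is at or below the €264,900 threshold, so the full €5,100 applies.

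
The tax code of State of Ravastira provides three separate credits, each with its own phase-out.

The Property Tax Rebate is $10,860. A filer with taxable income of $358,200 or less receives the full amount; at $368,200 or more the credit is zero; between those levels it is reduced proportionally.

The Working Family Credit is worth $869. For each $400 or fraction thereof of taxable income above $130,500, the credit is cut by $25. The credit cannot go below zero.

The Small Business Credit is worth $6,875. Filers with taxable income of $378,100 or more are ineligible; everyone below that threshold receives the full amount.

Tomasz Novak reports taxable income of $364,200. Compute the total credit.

Property Tax Rebate: $364,200 is $6,000 into a $10,000 phase-out range, leaving 4,000/10,000 of the credit: $10,860 × 4,000/10,000 = $4,344.
Working Family Credit: income exceeds $130,500 by $233,700 → 585 increments × $25 = $14,625 ≥ base, so the credit is $0.
Small Business Credit: $364,200 is below the $378,100 cutoff, so the full $6,875 applies.
Total: $4,344 + $0 + $6,875 = $11,219.

$11,219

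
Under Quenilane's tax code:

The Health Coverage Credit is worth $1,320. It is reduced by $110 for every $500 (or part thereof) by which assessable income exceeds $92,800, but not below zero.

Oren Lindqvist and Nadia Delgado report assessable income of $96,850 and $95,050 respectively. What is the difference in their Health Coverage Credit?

Oren ($96,850): Health Coverage Credit: income exceeds $92,800 by $4,050, which is 9 full-or-partial $500 increments; reduction = 9 × $110 = $990, leaving $330.
Nadia ($95,050): Health Coverage Credit: income exceeds $92,800 by $2,250, which is 5 full-or-partial $500 increments; reduction = 5 × $110 = $550, leaving $770.
Difference: |$330 − $770| = $440.

$440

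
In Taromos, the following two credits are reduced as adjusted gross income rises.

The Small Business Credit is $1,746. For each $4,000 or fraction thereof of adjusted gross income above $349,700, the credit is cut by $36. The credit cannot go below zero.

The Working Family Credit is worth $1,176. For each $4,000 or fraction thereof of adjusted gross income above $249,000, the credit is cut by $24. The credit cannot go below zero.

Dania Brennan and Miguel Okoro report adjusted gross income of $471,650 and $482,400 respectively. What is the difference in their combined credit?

$108

Dania ($471,650): Small Business Credit: income exceeds $349,700 by $121,950, which is 31 full-or-partial $4,000 increments; reduction = 31 × $36 = $1,116, leaving $630. Working Family Credit: income exceeds $249,000 by $222,650 → 56 increments × $24 = $1,344 ≥ base, so the credit is $0. total $630 + $0 = $630
Miguel ($482,400): Small Business Credit: income exceeds $349,700 by $132,700, which is 34 full-or-partial $4,000 increments; reduction = 34 × $36 = $1,224, leaving $522. Working Family Credit: income exceeds $249,000 by $233,400 → 59 increments × $24 = $1,416 ≥ base, so the credit is $0. total $522 + $0 = $522
Difference: |$630 − $522| = $108.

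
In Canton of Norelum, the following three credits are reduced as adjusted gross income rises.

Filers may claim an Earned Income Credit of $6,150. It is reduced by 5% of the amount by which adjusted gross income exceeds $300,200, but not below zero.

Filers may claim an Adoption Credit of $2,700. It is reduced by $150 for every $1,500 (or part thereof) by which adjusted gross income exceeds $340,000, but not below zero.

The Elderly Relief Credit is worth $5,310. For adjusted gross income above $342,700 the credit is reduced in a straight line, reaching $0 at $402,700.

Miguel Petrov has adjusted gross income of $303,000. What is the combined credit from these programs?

$14,020

Earned Income Credit: 5% of the $2,800 excess over $300,200 is $140; credit = $6,150 − $140 = $6,010.
Adoption Credit: $303,000 is at or below the $340,000 threshold, so the full $2,700 applies.
Elderly Relief Credit: $303,000 is at or below the $342,700 threshold, so the full $5,310 applies.
Total: $6,010 + $2,700 + $5,310 = $14,020.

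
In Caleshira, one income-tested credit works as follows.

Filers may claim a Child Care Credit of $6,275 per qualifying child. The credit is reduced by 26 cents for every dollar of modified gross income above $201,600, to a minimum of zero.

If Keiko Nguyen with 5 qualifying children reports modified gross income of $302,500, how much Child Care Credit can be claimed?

$5,141

Child Care Credit: base = 5 × $6,275 = $31,375. 26% of the $100,900 excess over $201,600 is $26,234; credit = $31,375 − $26,234 = $5,141.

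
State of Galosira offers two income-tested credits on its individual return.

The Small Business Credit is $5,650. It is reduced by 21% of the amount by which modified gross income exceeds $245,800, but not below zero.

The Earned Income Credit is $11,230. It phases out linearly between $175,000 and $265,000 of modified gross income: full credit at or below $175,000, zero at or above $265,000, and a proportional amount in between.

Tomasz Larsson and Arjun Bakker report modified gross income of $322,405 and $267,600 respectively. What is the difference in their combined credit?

$1,072

Tomasz ($322,405): Small Business Credit: 21% of the $76,605 excess over $245,800 is $16,087.05 ≥ base, so the credit is $0. Earned Income Credit: $322,405 is at or above $265,000, so the credit is $0. total $0 + $0 = $0
Arjun ($267,600): Small Business Credit: 21% of the $21,800 excess over $245,800 is $4,578; credit = $5,650 − $4,578 = $1,072. Earned Income Credit: $267,600 is at or above $265,000, so the credit is $0. total $1,072 + $0 = $1,072
Difference: |$0 − $1,072| = $1,072.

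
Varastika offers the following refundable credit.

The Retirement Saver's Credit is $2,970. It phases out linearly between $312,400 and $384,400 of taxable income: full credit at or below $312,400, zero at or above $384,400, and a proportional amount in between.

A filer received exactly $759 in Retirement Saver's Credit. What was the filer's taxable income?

$759 is 759/2,970 of the full $2,970, so 2,211/2,970 of the $72,000 range has been used: income = $312,400 + $72,000 × 2,211/2,970 = $366,000.

$366,000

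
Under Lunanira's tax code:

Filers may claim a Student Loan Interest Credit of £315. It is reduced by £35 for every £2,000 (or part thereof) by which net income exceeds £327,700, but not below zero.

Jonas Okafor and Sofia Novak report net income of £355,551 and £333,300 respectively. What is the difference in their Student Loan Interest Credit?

£210

Jonas (£355,551): Student Loan Interest Credit: income exceeds £327,700 by £27,851 → 14 increments × £35 = £490 ≥ base, so the credit is £0.
Sofia (£333,300): Student Loan Interest Credit: income exceeds £327,700 by £5,600, which is 3 full-or-partial £2,000 increments; reduction = 3 × £35 = £105, leaving £210.
Difference: |£0 − £210| = £210.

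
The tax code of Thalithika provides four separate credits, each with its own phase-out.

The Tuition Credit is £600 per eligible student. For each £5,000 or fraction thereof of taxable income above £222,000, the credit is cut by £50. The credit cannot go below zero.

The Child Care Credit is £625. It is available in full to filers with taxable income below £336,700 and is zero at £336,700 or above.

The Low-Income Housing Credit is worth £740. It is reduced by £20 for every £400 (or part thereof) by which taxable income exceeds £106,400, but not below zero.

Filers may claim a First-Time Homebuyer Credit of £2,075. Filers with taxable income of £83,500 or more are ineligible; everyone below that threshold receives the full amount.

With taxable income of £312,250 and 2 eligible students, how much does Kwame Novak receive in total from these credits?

Tuition Credit: base = 2 × £600 = £1,200. income exceeds £222,000 by £90,250, which is 19 full-or-partial £5,000 increments; reduction = 19 × £50 = £950, leaving £250.
Child Care Credit: £312,250 is below the £336,700 cutoff, so the full £625 applies.
Low-Income Housing Credit: income exceeds £106,400 by £205,850 → 515 increments × £20 = £10,300 ≥ base, so the credit is £0.
First-Time Homebuyer Credit: £312,250 meets or exceeds the £83,500 cutoff, so the credit is £0.
Total: £250 + £625 + £0 + £0 = £875.

£875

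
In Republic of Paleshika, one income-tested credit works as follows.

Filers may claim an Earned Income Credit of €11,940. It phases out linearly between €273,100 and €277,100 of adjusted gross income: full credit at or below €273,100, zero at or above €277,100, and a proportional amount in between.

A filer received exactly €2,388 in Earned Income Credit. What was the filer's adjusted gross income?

€276,300

€2,388 is 2,388/11,940 of the full €11,940, so 9,552/11,940 of the €4,000 range has been used: income = €273,100 + €4,000 × 9,552/11,940 = €276,300.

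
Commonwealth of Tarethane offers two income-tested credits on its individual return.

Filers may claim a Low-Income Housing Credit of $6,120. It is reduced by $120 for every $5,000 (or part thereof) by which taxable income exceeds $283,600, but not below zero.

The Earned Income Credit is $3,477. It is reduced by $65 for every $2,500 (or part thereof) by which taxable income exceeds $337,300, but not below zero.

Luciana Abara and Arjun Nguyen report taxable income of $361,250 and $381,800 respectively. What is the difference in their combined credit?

$1,000

Luciana ($361,250): Low-Income Housing Credit: income exceeds $283,600 by $77,650, which is 16 full-or-partial $5,000 increments; reduction = 16 × $120 = $1,920, leaving $4,200. Earned Income Credit: income exceeds $337,300 by $23,950, which is 10 full-or-partial $2,500 increments; reduction = 10 × $65 = $650, leaving $2,827. total $4,200 + $2,827 = $7,027
Arjun ($381,800): Low-Income Housing Credit: income exceeds $283,600 by $98,200, which is 20 full-or-partial $5,000 increments; reduction = 20 × $120 = $2,400, leaving $3,720. Earned Income Credit: income exceeds $337,300 by $44,500, which is 18 full-or-partial $2,500 increments; reduction = 18 × $65 = $1,170, leaving $2,307. total $3,720 + $2,307 = $6,027
Difference: |$7,027 − $6,027| = $1,000.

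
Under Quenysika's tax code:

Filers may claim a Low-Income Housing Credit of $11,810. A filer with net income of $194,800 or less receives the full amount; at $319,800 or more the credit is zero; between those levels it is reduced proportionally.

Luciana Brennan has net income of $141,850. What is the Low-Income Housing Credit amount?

Low-Income Housing Credit: $141,850 is at or below the $194,800 threshold, so the full $11,810 applies.

$11,810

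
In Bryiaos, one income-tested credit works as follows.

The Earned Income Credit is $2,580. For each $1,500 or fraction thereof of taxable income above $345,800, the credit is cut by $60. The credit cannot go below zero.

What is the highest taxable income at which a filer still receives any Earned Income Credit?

$408,800

After 42 increments the reduction is 42 × $60 = $2,520, leaving $60; one more increment wipes it out. Increment 42 ends at excess 42 × $1,500 = $63,000, so the highest qualifying income is $345,800 + $63,000 = $408,800.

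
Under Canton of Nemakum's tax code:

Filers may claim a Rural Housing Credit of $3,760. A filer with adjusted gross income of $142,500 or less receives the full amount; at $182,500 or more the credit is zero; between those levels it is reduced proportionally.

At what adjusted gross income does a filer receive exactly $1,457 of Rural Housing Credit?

$167,000

$1,457 is 1,457/3,760 of the full $3,760, so 2,303/3,760 of the $40,000 range has been used: income = $142,500 + $40,000 × 2,303/3,760 = $167,000.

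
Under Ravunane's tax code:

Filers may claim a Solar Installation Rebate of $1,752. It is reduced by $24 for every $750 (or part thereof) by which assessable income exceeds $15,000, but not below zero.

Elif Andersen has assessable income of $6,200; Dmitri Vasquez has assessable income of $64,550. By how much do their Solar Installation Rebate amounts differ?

Elif ($6,200): Solar Installation Rebate: $6,200 is at or below the $15,000 threshold, so the full $1,752 applies.
Dmitri ($64,550): Solar Installation Rebate: income exceeds $15,000 by $49,550, which is 67 full-or-partial $750 increments; reduction = 67 × $24 = $1,608, leaving $144.
Difference: |$1,752 − $144| = $1,608.

$1,608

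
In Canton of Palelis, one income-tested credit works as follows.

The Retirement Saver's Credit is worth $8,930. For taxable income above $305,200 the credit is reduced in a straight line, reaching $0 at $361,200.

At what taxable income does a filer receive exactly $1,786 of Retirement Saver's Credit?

$1,786 is 1,786/8,930 of the full $8,930, so 7,144/8,930 of the $56,000 range has been used: income = $305,200 + $56,000 × 7,144/8,930 = $350,000.

$350,000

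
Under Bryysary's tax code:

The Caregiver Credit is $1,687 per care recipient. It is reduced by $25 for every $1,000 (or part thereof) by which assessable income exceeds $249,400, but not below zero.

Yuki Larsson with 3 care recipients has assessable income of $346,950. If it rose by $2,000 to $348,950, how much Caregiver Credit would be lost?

$50

At $346,950 — base = 3 × $1,687 = $5,061. income exceeds $249,400 by $97,550, which is 98 full-or-partial $1,000 increments; reduction = 98 × $25 = $2,450, leaving $2,611.
At $348,950 — base = 3 × $1,687 = $5,061. income exceeds $249,400 by $99,550, which is 100 full-or-partial $1,000 increments; reduction = 100 × $25 = $2,500, leaving $2,561.
Lost: $2,611 − $2,561 = $50.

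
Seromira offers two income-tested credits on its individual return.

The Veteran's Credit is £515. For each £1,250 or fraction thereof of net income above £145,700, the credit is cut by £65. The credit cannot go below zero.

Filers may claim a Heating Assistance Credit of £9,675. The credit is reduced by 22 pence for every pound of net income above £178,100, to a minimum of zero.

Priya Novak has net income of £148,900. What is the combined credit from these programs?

£9,995

Veteran's Credit: income exceeds £145,700 by £3,200, which is 3 full-or-partial £1,250 increments; reduction = 3 × £65 = £195, leaving £320.
Heating Assistance Credit: £148,900 is at or below the £178,100 threshold, so the full £9,675 applies.
Total: £320 + £9,675 = £9,995.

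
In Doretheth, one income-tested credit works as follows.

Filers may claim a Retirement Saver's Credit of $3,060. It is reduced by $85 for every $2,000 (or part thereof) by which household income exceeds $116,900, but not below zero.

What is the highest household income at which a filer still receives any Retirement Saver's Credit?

$186,900

After 35 increments the reduction is 35 × $85 = $2,975, leaving $85; one more increment wipes it out. Increment 35 ends at excess 35 × $2,000 = $70,000, so the highest qualifying income is $116,900 + $70,000 = $186,900.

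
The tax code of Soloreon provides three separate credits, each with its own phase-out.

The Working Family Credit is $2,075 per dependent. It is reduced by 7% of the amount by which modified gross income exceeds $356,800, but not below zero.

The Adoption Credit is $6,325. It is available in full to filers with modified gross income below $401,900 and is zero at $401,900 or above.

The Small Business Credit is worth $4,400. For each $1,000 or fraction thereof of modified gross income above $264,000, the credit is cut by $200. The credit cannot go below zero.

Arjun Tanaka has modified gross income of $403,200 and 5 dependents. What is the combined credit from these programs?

$7,127

Working Family Credit: base = 5 × $2,075 = $10,375. 7% of the $46,400 excess over $356,800 is $3,248; credit = $10,375 − $3,248 = $7,127.
Adoption Credit: $403,200 meets or exceeds the $401,900 cutoff, so the credit is $0.
Small Business Credit: income exceeds $264,000 by $139,200 → 140 increments × $200 = $28,000 ≥ base, so the credit is $0.
Total: $7,127 + $0 + $0 = $7,127.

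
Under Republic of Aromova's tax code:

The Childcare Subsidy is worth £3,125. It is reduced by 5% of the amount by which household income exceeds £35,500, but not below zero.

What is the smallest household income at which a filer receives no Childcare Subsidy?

£98,000

The credit falls by 5% of each pound above £35,500, so it reaches zero when the excess is £3,125 / 5% = £62,500: income = £35,500 + £62,500 = £98,000.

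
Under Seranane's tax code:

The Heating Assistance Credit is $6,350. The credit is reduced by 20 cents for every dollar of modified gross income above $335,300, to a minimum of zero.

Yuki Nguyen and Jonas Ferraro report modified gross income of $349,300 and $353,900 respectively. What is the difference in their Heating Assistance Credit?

$920

Yuki ($349,300): Heating Assistance Credit: 20% of the $14,000 excess over $335,300 is $2,800; credit = $6,350 − $2,800 = $3,550.
Jonas ($353,900): Heating Assistance Credit: 20% of the $18,600 excess over $335,300 is $3,720; credit = $6,350 − $3,720 = $2,630.
Difference: |$3,550 − $2,630| = $920.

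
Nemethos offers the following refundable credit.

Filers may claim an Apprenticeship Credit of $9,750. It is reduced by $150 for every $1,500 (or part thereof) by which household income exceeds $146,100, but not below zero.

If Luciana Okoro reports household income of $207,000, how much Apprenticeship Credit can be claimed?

Apprenticeship Credit: income exceeds $146,100 by $60,900, which is 41 full-or-partial $1,500 increments; reduction = 41 × $150 = $6,150, leaving $3,600.

$3,600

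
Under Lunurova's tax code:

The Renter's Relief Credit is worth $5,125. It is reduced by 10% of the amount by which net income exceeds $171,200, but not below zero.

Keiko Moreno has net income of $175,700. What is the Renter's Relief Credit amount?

$4,675

Renter's Relief Credit: 10% of the $4,500 excess over $171,200 is $450; credit = $5,125 − $450 = $4,675.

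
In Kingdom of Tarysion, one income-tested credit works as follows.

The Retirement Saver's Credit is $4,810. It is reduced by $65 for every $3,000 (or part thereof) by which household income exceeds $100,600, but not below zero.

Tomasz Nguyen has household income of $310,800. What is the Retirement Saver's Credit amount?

$195

Retirement Saver's Credit: income exceeds $100,600 by $210,200, which is 71 full-or-partial $3,000 increments; reduction = 71 × $65 = $4,615, leaving $195.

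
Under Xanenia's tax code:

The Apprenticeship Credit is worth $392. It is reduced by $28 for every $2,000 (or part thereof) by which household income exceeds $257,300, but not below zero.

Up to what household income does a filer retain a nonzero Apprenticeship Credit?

$283,300

After 13 increments the reduction is 13 × $28 = $364, leaving $28; one more increment wipes it out. Increment 13 ends at excess 13 × $2,000 = $26,000, so the highest qualifying income is $257,300 + $26,000 = $283,300.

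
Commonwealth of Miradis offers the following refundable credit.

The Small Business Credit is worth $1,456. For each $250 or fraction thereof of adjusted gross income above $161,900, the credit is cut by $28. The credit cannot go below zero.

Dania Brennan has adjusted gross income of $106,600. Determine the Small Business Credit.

$1,456

Small Business Credit: $106,600 is at or below the $161,900 threshold, so the full $1,456 applies.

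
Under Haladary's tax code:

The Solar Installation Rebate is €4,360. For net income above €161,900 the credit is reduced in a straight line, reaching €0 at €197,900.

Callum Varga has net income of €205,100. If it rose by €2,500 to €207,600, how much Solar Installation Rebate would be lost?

€0

At €205,100 — €205,100 is at or above €197,900, so the credit is €0.
At €207,600 — €207,600 is at or above €197,900, so the credit is €0.
Lost: €0 − €0 = €0.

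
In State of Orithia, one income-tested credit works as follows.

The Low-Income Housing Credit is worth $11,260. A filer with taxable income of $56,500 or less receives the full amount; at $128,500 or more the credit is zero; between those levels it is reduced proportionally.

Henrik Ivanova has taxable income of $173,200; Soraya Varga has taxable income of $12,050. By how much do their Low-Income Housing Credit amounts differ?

Henrik ($173,200): Low-Income Housing Credit: $173,200 is at or above $128,500, so the credit is $0.
Soraya ($12,050): Low-Income Housing Credit: $12,050 is at or below the $56,500 threshold, so the full $11,260 applies.
Difference: |$0 − $11,260| = $11,260.

$11,260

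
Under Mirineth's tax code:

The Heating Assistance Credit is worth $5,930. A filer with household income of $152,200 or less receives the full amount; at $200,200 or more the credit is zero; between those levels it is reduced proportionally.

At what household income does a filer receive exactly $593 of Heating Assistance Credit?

$593 is 593/5,930 of the full $5,930, so 5,337/5,930 of the $48,000 range has been used: income = $152,200 + $48,000 × 5,337/5,930 = $195,400.

$195,400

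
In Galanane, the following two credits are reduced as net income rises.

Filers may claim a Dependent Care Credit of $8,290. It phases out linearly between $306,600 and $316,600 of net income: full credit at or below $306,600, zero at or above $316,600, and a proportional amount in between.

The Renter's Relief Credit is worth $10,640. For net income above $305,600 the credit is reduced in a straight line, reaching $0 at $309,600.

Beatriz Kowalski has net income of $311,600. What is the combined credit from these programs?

$4,145

Dependent Care Credit: $311,600 is $5,000 into a $10,000 phase-out range, leaving 5,000/10,000 of the credit: $8,290 × 5,000/10,000 = $4,145.
Renter's Relief Credit: $311,600 is at or above $309,600, so the credit is $0.
Total: $4,145 + $0 = $4,145.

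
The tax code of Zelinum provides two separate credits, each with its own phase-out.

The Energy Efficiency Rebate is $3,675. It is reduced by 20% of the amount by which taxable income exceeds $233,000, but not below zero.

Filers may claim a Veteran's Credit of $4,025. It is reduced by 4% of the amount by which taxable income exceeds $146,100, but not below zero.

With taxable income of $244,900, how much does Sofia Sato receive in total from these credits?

$1,368

Energy Efficiency Rebate: 20% of the $11,900 excess over $233,000 is $2,380; credit = $3,675 − $2,380 = $1,295.
Veteran's Credit: 4% of the $98,800 excess over $146,100 is $3,952; credit = $4,025 − $3,952 = $73.
Total: $1,295 + $73 = $1,368.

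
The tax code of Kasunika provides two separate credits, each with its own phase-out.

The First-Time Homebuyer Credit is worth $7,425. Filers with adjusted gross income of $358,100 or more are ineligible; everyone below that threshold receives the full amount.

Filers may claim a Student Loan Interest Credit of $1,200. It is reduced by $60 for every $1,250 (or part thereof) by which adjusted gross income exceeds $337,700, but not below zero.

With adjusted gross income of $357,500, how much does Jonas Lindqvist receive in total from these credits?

First-Time Homebuyer Credit: $357,500 is below the $358,100 cutoff, so the full $7,425 applies.
Student Loan Interest Credit: income exceeds $337,700 by $19,800, which is 16 full-or-partial $1,250 increments; reduction = 16 × $60 = $960, leaving $240.
Total: $7,425 + $240 = $7,665.

$7,665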